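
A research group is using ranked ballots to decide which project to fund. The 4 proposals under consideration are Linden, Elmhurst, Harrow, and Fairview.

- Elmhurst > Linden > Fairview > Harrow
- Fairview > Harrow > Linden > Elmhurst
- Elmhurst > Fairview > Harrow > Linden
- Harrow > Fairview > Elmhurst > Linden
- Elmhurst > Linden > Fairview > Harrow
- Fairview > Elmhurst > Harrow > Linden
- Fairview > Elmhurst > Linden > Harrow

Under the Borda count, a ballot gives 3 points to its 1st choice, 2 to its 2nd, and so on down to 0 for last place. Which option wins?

Fairview

Borda scores:
  Linden: 2 + 1 + 0 + 0 + 2 + 0 + 1 = 6
  Elmhurst: 3 + 0 + 3 + 1 + 3 + 2 + 2 = 14
  Harrow: 0 + 2 + 1 + 3 + 0 + 1 + 0 = 7
  Fairview: 1 + 3 + 2 + 2 + 1 + 3 + 3 = 15
Fairview has the highest total.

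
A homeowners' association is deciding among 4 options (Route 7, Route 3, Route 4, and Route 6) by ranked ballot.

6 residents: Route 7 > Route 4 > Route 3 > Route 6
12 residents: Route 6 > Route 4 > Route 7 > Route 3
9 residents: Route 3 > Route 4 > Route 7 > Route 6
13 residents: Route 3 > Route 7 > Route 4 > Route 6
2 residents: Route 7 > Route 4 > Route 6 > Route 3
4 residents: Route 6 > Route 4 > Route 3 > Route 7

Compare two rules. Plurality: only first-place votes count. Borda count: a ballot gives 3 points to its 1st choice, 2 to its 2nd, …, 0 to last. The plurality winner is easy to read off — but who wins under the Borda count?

Route 4

Plurality first-place counts: Route 7 8, Route 3 22, Route 4 0, Route 6 16 → Route 3.
Borda totals: Route 7 71, Route 3 76, Route 4 79, Route 6 50 → Route 4.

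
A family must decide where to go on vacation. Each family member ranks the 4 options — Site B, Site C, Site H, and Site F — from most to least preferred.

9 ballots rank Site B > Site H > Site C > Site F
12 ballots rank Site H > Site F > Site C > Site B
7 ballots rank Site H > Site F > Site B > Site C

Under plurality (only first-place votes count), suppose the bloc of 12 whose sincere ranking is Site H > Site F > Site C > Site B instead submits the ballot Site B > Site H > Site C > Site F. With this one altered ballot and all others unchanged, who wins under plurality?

First-place totals with the altered ballot: Site B 21, Site C 0, Site H 7, Site F 0.
The switch changes the winner from Site H to Site B.

Site B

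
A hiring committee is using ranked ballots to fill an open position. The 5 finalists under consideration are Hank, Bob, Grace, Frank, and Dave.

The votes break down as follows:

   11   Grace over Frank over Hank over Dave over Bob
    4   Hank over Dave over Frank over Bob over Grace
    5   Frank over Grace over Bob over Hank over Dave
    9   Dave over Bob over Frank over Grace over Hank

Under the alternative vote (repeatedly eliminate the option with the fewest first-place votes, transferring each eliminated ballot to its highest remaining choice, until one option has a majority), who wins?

Round 1: Grace 11, Dave 9, Frank 5, Hank 4, Bob 0. Bob has the fewest and is eliminated.
Round 2: Grace 11, Dave 9, Frank 5, Hank 4. Hank has the fewest and is eliminated.
Round 3: Dave 13, Grace 11, Frank 5. Frank has the fewest and is eliminated.
Round 4: Grace 16, Dave 13. Grace has a majority.

Grace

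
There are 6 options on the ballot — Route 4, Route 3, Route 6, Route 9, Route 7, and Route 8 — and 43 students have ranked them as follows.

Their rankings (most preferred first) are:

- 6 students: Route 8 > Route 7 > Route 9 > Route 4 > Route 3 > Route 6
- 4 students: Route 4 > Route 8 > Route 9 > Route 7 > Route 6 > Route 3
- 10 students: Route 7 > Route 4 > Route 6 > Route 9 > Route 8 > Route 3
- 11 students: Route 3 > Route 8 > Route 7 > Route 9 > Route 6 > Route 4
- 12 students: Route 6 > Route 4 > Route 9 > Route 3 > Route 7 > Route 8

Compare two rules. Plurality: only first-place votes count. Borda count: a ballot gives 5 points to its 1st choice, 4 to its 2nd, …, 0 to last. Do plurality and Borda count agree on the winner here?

No

Plurality first-place counts: Route 4 4, Route 3 11, Route 6 12, Route 9 0, Route 7 10, Route 8 6 → Route 6.
Borda totals: Route 4 120, Route 3 85, Route 6 105, Route 9 108, Route 7 127, Route 8 100 → Route 7.
The two rules disagree: plurality picks Route 6, Borda picks Route 7.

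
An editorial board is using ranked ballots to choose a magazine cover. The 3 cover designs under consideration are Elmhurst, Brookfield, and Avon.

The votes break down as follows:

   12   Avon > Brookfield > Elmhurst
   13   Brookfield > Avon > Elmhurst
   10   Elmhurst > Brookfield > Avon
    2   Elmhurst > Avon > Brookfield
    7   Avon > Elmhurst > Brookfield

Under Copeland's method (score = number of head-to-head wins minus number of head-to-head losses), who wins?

Brookfield

Pairwise results:
  Elmhurst vs Brookfield: Brookfield wins 25–19.
  Elmhurst vs Avon: Avon wins 32–12.
  Brookfield vs Avon: Brookfield wins 23–21.
Copeland scores (wins − losses):
  Elmhurst: 0 − 2 = -2
  Brookfield: 2 − 0 = 2
  Avon: 1 − 1 = 0
Brookfield has the best Copeland score.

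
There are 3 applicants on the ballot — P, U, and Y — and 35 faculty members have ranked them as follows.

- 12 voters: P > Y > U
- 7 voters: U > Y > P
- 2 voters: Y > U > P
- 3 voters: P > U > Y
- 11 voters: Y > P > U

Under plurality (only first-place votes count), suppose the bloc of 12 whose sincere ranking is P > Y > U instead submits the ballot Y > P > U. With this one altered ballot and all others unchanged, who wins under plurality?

Y

First-place totals with the altered ballot: P 3, U 7, Y 25.
The switch changes the winner from P to Y.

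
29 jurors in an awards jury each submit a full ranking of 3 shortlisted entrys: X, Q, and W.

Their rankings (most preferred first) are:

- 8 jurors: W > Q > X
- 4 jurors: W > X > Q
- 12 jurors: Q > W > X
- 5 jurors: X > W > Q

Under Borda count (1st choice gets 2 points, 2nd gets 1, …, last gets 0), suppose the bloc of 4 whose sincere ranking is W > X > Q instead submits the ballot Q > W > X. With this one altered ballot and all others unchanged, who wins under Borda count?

Borda totals with the altered ballot: X 10, Q 40, W 37.
The switch changes the winner from W to Q.

Q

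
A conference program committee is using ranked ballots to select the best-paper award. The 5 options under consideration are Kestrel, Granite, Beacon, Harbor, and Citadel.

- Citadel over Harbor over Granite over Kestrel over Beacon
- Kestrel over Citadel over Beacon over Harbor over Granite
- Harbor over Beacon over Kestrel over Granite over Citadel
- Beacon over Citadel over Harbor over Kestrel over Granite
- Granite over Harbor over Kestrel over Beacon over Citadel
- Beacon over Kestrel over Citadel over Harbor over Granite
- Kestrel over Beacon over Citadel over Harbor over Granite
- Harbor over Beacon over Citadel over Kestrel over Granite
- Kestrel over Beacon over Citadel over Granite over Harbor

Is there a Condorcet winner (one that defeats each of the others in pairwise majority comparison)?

Head-to-head results (9 voters total):
Kestrel vs Granite: Kestrel wins 7–2.
Kestrel vs Beacon: Kestrel wins 5–4.
Kestrel vs Harbor: Harbor wins 5–4.
Kestrel vs Citadel: Kestrel wins 6–3.
Granite vs Beacon: Beacon wins 7–2.
Granite vs Harbor: Harbor wins 7–2.
Granite vs Citadel: Citadel wins 7–2.
Beacon vs Harbor: Beacon wins 5–4.
Beacon vs Citadel: Beacon wins 7–2.
Harbor vs Citadel: Citadel wins 6–3.
No candidate beats all others: Kestrel beats Beacon beats Harbor beats Kestrel, a majority cycle.

No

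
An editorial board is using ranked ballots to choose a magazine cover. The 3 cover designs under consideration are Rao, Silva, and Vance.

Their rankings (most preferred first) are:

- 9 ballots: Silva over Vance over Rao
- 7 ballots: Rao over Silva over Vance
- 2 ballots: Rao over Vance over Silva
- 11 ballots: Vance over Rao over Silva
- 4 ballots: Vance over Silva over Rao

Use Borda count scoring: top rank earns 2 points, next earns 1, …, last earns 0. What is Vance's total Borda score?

Borda scores:
  Rao: 9·0 + 7·2 + 2·2 + 11·1 + 4·0 = 29
  Silva: 9·2 + 7·1 + 2·0 + 11·0 + 4·1 = 29
  Vance: 9·1 + 7·0 + 2·1 + 11·2 + 4·2 = 41

41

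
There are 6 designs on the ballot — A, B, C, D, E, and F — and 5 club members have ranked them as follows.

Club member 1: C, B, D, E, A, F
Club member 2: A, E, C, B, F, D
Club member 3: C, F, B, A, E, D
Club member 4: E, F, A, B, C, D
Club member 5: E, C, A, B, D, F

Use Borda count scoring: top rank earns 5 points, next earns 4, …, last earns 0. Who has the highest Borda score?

Borda scores:
  A: 1 + 5 + 2 + 3 + 3 = 14
  B: 4 + 2 + 3 + 2 + 2 = 13
  C: 5 + 3 + 5 + 1 + 4 = 18
  D: 3 + 0 + 0 + 0 + 1 = 4
  E: 2 + 4 + 1 + 5 + 5 = 17
  F: 0 + 1 + 4 + 4 + 0 = 9
C has the highest total.

C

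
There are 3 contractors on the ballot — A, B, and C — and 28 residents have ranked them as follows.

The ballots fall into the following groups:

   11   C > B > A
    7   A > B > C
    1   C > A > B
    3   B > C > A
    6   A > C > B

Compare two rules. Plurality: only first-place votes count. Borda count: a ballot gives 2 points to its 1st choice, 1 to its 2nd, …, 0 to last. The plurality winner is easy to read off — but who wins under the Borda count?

Plurality first-place counts: A 13, B 3, C 12 → A.
Borda totals: A 27, B 24, C 33 → C.

C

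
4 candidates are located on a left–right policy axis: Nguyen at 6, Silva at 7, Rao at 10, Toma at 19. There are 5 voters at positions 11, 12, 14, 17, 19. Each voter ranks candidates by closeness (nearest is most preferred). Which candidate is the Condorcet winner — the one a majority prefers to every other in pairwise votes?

Rao

With single-peaked preferences on a line, the Condorcet winner is the candidate closest to the median voter.
The median voter (position 14) is closest to Rao at 10.
Check: Rao vs Nguyen — voters closer to Rao: 5 of 5.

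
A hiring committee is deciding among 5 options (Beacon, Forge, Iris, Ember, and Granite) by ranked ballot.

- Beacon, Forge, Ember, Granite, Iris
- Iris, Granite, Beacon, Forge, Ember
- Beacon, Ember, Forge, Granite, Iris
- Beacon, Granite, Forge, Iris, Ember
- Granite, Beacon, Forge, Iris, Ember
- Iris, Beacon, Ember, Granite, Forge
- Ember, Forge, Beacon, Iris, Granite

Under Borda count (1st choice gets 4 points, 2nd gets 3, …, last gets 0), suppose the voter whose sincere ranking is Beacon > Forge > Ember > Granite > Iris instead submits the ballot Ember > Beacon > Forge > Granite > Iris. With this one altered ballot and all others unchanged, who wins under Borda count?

Beacon

Borda totals with the altered ballot: Beacon 21, Forge 12, Iris 11, Ember 13, Granite 13.
The winner is unchanged: still Beacon.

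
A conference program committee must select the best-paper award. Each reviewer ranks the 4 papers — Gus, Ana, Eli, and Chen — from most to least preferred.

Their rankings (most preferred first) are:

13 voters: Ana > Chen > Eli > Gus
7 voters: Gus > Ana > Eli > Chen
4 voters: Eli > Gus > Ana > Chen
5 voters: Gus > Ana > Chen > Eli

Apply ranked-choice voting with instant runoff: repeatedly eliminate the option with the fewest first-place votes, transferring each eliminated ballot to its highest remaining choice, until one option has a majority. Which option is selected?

Round 1: Ana 13, Gus 12, Eli 4, Chen 0. Chen has the fewest and is eliminated.
Round 2: Ana 13, Gus 12, Eli 4. Eli has the fewest and is eliminated.
Round 3: Gus 16, Ana 13. Gus has a majority.

Gus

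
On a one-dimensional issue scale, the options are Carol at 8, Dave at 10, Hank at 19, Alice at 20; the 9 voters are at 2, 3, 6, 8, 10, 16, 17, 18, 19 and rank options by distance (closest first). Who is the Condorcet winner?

With single-peaked preferences on a line, the Condorcet winner is the candidate closest to the median voter.
The median voter (position 10) is closest to Dave at 10.
Check: Dave vs Hank — voters closer to Dave: 5 of 9.

Dave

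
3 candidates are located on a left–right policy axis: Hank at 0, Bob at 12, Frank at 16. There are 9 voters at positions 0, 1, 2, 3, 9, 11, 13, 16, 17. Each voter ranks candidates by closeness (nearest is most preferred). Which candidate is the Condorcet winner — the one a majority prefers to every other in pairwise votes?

Bob

With single-peaked preferences on a line, the Condorcet winner is the candidate closest to the median voter.
The median voter (position 9) is closest to Bob at 12.
Check: Bob vs Hank — voters closer to Bob: 5 of 9.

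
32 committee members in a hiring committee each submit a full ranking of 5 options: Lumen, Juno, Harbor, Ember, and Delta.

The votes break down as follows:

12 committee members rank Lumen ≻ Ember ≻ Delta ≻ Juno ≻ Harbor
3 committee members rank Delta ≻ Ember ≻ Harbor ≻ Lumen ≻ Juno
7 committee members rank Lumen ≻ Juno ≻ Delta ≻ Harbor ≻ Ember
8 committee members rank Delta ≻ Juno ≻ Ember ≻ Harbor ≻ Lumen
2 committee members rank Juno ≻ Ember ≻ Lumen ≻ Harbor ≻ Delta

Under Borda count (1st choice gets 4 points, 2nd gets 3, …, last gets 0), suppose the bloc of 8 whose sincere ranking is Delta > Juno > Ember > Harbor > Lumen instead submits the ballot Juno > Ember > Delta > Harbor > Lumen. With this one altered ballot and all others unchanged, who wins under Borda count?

Lumen

Borda totals with the altered ballot: Lumen 83, Juno 73, Harbor 23, Ember 75, Delta 66.
The winner is unchanged: still Lumen.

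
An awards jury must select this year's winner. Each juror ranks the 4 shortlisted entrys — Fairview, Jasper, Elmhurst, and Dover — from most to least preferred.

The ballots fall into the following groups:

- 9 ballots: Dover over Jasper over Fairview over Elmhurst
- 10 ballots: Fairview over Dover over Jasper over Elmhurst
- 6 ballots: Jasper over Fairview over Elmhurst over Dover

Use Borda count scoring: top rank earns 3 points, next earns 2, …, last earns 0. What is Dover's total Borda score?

47

Borda scores:
  Fairview: 9·1 + 10·3 + 6·2 = 51
  Jasper: 9·2 + 10·1 + 6·3 = 46
  Elmhurst: 9·0 + 10·0 + 6·1 = 6
  Dover: 9·3 + 10·2 + 6·0 = 47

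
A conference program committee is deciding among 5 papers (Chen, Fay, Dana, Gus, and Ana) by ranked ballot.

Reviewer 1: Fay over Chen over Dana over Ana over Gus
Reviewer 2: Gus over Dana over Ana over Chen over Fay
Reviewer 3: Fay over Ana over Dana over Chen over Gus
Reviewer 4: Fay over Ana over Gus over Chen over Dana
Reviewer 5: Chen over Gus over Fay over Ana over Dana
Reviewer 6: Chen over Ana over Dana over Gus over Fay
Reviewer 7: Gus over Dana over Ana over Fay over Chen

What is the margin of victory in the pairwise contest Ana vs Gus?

Ballots ranking Ana above Gus: 4.
Ballots ranking Gus above Ana: 3.
Ana wins 4–3, a margin of 1.

1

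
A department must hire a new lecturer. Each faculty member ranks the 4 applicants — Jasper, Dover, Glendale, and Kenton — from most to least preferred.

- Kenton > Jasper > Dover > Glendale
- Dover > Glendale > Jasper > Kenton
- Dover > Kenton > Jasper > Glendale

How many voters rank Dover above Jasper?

Ballots ranking Dover above Jasper: 2.
Ballots ranking Jasper above Dover: 1.
So 2 of 3 voters prefer Dover to Jasper.

2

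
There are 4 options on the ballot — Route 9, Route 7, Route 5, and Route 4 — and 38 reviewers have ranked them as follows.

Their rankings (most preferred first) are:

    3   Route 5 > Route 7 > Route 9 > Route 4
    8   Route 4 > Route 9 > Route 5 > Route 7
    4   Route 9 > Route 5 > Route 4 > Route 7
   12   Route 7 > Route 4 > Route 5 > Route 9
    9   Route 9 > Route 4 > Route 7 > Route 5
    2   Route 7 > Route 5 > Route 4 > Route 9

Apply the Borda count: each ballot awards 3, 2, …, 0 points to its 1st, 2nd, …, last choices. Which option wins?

Route 4

Borda scores:
  Route 9: 3·1 + 8·2 + 4·3 + 12·0 + 9·3 + 2·0 = 58
  Route 7: 3·2 + 8·0 + 4·0 + 12·3 + 9·1 + 2·3 = 57
  Route 5: 3·3 + 8·1 + 4·2 + 12·1 + 9·0 + 2·2 = 41
  Route 4: 3·0 + 8·3 + 4·1 + 12·2 + 9·2 + 2·1 = 72
Route 4 has the highest total.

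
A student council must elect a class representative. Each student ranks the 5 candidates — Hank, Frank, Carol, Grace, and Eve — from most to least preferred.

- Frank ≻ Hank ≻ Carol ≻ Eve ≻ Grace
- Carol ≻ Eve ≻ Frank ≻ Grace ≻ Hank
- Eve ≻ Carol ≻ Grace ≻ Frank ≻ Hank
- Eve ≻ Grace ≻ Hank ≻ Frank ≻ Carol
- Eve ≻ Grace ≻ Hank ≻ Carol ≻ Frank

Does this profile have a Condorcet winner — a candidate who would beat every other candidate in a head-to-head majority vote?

Yes

Head-to-head results (5 voters total):
Hank vs Frank: Frank wins 3–2.
Hank vs Carol: Hank wins 3–2.
Hank vs Grace: Grace wins 4–1.
Hank vs Eve: Eve wins 4–1.
Frank vs Carol: Carol wins 3–2.
Frank vs Grace: Grace wins 3–2.
Frank vs Eve: Eve wins 4–1.
Carol vs Grace: Carol wins 3–2.
Carol vs Eve: Eve wins 3–2.
Grace vs Eve: Eve wins 5–0.
Eve beats each rival — Hank (4–1), Frank (4–1), Carol (3–2), Grace (5–0) — so Eve is the Condorcet winner.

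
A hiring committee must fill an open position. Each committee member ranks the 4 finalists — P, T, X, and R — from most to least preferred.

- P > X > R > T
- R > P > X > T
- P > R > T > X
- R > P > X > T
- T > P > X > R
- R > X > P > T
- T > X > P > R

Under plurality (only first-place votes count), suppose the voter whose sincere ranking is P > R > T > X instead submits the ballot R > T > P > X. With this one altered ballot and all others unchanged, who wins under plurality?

R

First-place totals with the altered ballot: P 1, T 2, X 0, R 4.
The winner is unchanged: still R.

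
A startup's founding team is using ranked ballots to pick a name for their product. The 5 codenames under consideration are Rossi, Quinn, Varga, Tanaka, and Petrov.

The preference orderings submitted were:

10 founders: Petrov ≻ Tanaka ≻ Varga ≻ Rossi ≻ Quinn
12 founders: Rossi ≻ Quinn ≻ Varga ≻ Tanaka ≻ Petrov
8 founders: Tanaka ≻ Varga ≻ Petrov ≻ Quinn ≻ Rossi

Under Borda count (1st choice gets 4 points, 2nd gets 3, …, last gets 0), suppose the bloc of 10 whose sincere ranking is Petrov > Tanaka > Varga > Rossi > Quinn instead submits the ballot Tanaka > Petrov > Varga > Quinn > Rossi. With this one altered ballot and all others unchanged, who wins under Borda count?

Borda totals with the altered ballot: Rossi 48, Quinn 54, Varga 68, Tanaka 84, Petrov 46.
The winner is unchanged: still Tanaka.

Tanaka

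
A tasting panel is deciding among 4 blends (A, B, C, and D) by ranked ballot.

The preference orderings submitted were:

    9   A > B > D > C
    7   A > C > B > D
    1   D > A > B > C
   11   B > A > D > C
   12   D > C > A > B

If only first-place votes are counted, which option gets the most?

A

First-place vote totals:
  A: 16
  B: 11
  C: 0
  D: 13
A has the most first-place votes.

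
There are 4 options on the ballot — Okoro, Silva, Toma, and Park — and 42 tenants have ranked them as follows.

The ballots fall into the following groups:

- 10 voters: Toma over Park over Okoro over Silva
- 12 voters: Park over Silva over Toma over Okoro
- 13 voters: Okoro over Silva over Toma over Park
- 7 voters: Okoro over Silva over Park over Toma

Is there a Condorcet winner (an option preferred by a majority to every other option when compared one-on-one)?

Head-to-head results (42 voters total):
Okoro vs Silva: Okoro wins 30–12.
Okoro vs Toma: Toma wins 22–20.
Okoro vs Park: Park wins 22–20.
Silva vs Toma: Silva wins 32–10.
Silva vs Park: Park wins 22–20.
Toma vs Park: Toma wins 23–19.
No candidate beats all others: Okoro beats Silva beats Toma beats Okoro, a majority cycle.

No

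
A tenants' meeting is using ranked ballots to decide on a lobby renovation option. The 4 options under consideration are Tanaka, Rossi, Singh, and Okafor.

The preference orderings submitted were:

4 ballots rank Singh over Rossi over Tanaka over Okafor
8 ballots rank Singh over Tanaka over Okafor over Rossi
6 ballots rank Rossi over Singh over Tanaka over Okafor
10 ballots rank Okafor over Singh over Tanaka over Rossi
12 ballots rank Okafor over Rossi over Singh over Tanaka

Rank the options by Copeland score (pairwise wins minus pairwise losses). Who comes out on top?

Okafor

Pairwise results:
  Tanaka vs Rossi: Rossi wins 22–18.
  Tanaka vs Singh: Singh wins 40–0.
  Tanaka vs Okafor: Okafor wins 22–18.
  Rossi vs Singh: Singh wins 22–18.
  Rossi vs Okafor: Okafor wins 30–10.
  Singh vs Okafor: Okafor wins 22–18.
Copeland scores (wins − losses):
  Tanaka: 0 − 3 = -3
  Rossi: 1 − 2 = -1
  Singh: 2 − 1 = 1
  Okafor: 3 − 0 = 3
Okafor has the best Copeland score.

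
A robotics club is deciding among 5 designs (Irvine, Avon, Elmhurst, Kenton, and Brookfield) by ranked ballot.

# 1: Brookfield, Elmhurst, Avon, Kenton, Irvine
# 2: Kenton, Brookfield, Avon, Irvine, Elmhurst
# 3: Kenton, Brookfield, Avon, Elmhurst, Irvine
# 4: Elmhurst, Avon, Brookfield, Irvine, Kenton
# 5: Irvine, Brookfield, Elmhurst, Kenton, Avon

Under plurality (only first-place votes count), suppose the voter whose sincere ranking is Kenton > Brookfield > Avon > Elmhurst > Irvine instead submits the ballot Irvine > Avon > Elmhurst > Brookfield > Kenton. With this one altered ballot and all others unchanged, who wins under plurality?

First-place totals with the altered ballot: Irvine 2, Avon 0, Elmhurst 1, Kenton 1, Brookfield 1.
The switch changes the winner from Kenton to Irvine.

Irvine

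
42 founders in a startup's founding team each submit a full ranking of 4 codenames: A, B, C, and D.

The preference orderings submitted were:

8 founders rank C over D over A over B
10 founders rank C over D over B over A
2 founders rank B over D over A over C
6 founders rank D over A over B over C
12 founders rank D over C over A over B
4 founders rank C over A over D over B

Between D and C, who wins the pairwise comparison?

C

Ballots ranking D above C: 2+6+12 = 20.
Ballots ranking C above D: 8+10+4 = 22.
C wins the head-to-head, 22–20.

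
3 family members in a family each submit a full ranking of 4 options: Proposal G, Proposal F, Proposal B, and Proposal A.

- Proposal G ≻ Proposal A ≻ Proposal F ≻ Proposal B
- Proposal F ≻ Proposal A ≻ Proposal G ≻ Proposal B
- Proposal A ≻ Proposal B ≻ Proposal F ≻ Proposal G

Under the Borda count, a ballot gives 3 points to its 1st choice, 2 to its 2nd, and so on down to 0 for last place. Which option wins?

Borda scores:
  Proposal G: 3 + 1 + 0 = 4
  Proposal F: 1 + 3 + 1 = 5
  Proposal B: 0 + 0 + 2 = 2
  Proposal A: 2 + 2 + 3 = 7
Proposal A has the highest total.

Proposal A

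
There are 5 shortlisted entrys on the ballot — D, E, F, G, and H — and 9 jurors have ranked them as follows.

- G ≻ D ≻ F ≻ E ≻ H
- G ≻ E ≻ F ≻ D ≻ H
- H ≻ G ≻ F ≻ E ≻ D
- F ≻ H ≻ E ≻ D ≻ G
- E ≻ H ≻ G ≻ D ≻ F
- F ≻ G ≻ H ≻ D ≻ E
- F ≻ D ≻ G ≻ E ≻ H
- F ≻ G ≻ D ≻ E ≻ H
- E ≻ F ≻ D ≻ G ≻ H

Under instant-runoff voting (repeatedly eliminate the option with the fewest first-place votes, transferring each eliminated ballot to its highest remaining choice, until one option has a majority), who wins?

Round 1: F 4, E 2, G 2, H 1, D 0. D has the fewest and is eliminated.
Round 2: F 4, E 2, G 2, H 1. H has the fewest and is eliminated.
Round 3: F 4, G 3, E 2. E has the fewest and is eliminated.
Round 4: F 5, G 4. F has a majority.

F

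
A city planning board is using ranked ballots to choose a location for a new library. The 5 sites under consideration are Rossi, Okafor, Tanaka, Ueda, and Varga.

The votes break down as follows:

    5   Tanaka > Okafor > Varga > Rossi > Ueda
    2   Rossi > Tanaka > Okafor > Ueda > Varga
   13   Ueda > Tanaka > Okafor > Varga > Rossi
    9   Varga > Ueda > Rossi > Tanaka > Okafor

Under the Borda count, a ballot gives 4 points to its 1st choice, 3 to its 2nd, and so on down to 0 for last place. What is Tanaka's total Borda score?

Borda scores:
  Rossi: 5·1 + 2·4 + 13·0 + 9·2 = 31
  Okafor: 5·3 + 2·2 + 13·2 + 9·0 = 45
  Tanaka: 5·4 + 2·3 + 13·3 + 9·1 = 74
  Ueda: 5·0 + 2·1 + 13·4 + 9·3 = 81
  Varga: 5·2 + 2·0 + 13·1 + 9·4 = 59

74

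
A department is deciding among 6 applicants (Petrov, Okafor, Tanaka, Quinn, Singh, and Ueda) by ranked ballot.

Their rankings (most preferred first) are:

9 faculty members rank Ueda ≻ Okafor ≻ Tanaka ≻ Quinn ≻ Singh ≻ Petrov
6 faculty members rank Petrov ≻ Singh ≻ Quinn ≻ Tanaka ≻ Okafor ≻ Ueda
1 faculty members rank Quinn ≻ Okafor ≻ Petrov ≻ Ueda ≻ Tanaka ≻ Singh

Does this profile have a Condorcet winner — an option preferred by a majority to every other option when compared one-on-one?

Head-to-head results (16 voters total):
Petrov vs Okafor: Okafor wins 10–6.
Petrov vs Tanaka: Tanaka wins 9–7.
Petrov vs Quinn: Quinn wins 10–6.
Petrov vs Singh: Singh wins 9–7.
Petrov vs Ueda: Ueda wins 9–7.
Okafor vs Tanaka: Okafor wins 10–6.
Okafor vs Quinn: Okafor wins 9–7.
Okafor vs Singh: Okafor wins 10–6.
Okafor vs Ueda: Ueda wins 9–7.
Tanaka vs Quinn: Tanaka wins 9–7.
Tanaka vs Singh: Tanaka wins 10–6.
Tanaka vs Ueda: Ueda wins 10–6.
Quinn vs Singh: Quinn wins 10–6.
Quinn vs Ueda: Ueda wins 9–7.
Singh vs Ueda: Ueda wins 10–6.
Ueda beats each rival — Petrov (9–7), Okafor (9–7), Tanaka (10–6), Quinn (9–7), Singh (10–6) — so Ueda is the Condorcet winner.

Yes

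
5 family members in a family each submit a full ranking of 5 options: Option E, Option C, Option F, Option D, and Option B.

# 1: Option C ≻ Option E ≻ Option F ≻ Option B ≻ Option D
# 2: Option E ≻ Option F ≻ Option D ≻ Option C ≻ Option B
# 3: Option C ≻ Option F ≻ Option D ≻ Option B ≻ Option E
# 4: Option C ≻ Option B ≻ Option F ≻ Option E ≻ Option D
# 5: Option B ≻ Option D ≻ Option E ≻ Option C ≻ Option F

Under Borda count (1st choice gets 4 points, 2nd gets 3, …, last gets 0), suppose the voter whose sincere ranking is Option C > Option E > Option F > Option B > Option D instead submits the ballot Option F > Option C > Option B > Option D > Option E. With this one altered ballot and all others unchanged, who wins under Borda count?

Borda totals with the altered ballot: Option E 7, Option C 13, Option F 12, Option D 8, Option B 10.
The winner is unchanged: still Option C.

Option C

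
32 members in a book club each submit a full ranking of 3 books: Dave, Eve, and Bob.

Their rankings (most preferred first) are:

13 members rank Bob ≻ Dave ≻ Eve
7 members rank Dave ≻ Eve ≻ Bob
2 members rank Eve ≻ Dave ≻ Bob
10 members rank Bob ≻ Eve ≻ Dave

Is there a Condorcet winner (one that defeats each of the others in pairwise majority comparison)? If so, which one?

Head-to-head results (32 voters total):
Dave vs Eve: Dave wins 20–12.
Dave vs Bob: Bob wins 23–9.
Eve vs Bob: Bob wins 23–9.
Bob beats each rival — Dave (23–9), Eve (23–9) — so Bob is the Condorcet winner.

Bob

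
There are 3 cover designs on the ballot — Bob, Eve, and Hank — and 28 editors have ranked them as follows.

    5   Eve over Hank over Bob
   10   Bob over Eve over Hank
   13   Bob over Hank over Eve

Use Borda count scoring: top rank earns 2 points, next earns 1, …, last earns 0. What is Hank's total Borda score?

18

Borda scores:
  Bob: 5·0 + 10·2 + 13·2 = 46
  Eve: 5·2 + 10·1 + 13·0 = 20
  Hank: 5·1 + 10·0 + 13·1 = 18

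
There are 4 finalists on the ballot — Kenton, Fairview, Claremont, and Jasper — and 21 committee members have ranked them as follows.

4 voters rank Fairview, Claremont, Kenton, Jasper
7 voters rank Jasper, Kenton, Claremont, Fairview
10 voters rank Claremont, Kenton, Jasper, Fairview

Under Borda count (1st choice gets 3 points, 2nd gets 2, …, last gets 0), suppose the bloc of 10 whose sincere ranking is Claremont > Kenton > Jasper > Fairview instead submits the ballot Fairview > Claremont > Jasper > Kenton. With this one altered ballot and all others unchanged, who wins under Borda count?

Borda totals with the altered ballot: Kenton 18, Fairview 42, Claremont 35, Jasper 31.
The switch changes the winner from Claremont to Fairview.

Fairview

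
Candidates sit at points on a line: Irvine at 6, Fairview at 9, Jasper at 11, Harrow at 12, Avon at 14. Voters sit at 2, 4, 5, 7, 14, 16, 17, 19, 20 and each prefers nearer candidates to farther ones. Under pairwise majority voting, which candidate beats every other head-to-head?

Avon

With single-peaked preferences on a line, the Condorcet winner is the candidate closest to the median voter.
The median voter (position 14) is closest to Avon at 14.
Check: Avon vs Jasper — voters closer to Avon: 5 of 9.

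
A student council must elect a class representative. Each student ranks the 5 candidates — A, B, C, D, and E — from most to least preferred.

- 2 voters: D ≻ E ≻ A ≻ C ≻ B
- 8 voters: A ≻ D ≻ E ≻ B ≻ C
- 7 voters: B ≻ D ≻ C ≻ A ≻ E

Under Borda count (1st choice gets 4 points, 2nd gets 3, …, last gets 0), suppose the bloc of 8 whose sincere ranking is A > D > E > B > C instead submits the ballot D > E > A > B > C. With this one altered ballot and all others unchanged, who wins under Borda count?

Borda totals with the altered ballot: A 27, B 36, C 16, D 61, E 30.
The winner is unchanged: still D.

D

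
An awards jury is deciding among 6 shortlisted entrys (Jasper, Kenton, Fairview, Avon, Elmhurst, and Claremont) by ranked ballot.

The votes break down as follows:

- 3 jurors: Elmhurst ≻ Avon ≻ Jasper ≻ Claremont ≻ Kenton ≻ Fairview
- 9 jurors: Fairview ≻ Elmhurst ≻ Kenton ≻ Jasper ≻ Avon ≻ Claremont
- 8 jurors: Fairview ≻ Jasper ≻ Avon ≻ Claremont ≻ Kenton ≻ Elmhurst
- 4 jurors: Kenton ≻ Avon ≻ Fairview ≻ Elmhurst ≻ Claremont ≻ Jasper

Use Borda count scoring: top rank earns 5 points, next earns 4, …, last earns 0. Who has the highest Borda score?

Fairview

Borda scores:
  Jasper: 3·3 + 9·2 + 8·4 + 4·0 = 59
  Kenton: 3·1 + 9·3 + 8·1 + 4·5 = 58
  Fairview: 3·0 + 9·5 + 8·5 + 4·3 = 97
  Avon: 3·4 + 9·1 + 8·3 + 4·4 = 61
  Elmhurst: 3·5 + 9·4 + 8·0 + 4·2 = 59
  Claremont: 3·2 + 9·0 + 8·2 + 4·1 = 26
Fairview has the highest total.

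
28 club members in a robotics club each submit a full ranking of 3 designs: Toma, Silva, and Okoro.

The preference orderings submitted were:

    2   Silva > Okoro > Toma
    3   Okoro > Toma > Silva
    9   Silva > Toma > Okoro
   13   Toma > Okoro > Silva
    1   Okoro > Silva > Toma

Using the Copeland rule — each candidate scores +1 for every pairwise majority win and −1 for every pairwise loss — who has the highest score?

Toma

Pairwise results:
  Toma vs Silva: Toma wins 16–12.
  Toma vs Okoro: Toma wins 22–6.
  Silva vs Okoro: Okoro wins 17–11.
Copeland scores (wins − losses):
  Toma: 2 − 0 = 2
  Silva: 0 − 2 = -2
  Okoro: 1 − 1 = 0
Toma has the best Copeland score.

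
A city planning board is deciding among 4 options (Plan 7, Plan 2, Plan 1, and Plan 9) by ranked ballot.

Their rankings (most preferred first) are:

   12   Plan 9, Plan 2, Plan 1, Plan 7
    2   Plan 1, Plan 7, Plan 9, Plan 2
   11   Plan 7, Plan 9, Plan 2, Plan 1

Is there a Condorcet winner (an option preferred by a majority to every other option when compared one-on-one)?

Head-to-head results (25 voters total):
Plan 7 vs Plan 2: Plan 7 wins 13–12.
Plan 7 vs Plan 1: Plan 1 wins 14–11.
Plan 7 vs Plan 9: Plan 7 wins 13–12.
Plan 2 vs Plan 1: Plan 2 wins 23–2.
Plan 2 vs Plan 9: Plan 9 wins 25–0.
Plan 1 vs Plan 9: Plan 9 wins 23–2.
No candidate beats all others: Plan 7 beats Plan 2 beats Plan 1 beats Plan 7, a majority cycle.

No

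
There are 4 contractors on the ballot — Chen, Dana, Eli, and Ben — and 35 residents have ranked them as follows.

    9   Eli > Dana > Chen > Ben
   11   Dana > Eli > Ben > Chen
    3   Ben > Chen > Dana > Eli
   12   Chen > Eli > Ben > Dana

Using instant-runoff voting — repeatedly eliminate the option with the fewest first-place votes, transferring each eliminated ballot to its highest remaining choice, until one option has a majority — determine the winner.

Round 1: Chen 12, Dana 11, Eli 9, Ben 3. Ben has the fewest and is eliminated.
Round 2: Chen 15, Dana 11, Eli 9. Eli has the fewest and is eliminated.
Round 3: Dana 20, Chen 15. Dana has a majority.

Dana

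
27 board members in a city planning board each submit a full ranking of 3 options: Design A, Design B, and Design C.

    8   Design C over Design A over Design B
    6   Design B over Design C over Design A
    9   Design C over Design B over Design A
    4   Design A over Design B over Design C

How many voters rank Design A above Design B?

12

Ballots ranking Design A above Design B: 8+4 = 12.
Ballots ranking Design B above Design A: 6+9 = 15.
So 12 of 27 voters prefer Design A to Design B.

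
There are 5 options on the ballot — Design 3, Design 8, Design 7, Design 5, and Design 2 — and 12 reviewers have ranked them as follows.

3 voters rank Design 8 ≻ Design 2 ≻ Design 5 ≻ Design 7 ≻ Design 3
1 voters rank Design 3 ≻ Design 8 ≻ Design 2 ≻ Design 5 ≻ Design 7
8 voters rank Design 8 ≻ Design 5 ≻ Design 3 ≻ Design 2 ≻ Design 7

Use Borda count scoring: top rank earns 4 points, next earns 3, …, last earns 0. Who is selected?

Borda scores:
  Design 3: 3·0 + 4 + 8·2 = 20
  Design 8: 3·4 + 3 + 8·4 = 47
  Design 7: 3·1 + 0 + 8·0 = 3
  Design 5: 3·2 + 1 + 8·3 = 31
  Design 2: 3·3 + 2 + 8·1 = 19
Design 8 has the highest total.

Design 8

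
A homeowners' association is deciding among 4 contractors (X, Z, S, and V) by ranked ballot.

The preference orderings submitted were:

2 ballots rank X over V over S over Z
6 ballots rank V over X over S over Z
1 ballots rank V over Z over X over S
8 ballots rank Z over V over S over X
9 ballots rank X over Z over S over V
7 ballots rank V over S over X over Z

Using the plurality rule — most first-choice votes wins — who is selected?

First-place vote totals:
  X: 11
  Z: 8
  S: 0
  V: 14
V has the most first-place votes.

V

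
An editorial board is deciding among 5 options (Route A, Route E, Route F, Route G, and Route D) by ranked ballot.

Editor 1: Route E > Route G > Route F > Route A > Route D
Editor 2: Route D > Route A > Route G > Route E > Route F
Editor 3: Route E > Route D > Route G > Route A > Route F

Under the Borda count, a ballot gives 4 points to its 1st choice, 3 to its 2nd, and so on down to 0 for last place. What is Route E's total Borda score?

9

Borda scores:
  Route A: 1 + 3 + 1 = 5
  Route E: 4 + 1 + 4 = 9
  Route F: 2 + 0 + 0 = 2
  Route G: 3 + 2 + 2 = 7
  Route D: 0 + 4 + 3 = 7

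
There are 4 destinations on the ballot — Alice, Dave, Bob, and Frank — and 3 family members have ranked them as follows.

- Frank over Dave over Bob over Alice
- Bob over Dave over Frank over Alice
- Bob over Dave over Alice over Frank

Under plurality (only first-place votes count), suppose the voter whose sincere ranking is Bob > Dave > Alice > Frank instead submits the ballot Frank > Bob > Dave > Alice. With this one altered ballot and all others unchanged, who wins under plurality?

Frank

First-place totals with the altered ballot: Alice 0, Dave 0, Bob 1, Frank 2.
The switch changes the winner from Bob to Frank.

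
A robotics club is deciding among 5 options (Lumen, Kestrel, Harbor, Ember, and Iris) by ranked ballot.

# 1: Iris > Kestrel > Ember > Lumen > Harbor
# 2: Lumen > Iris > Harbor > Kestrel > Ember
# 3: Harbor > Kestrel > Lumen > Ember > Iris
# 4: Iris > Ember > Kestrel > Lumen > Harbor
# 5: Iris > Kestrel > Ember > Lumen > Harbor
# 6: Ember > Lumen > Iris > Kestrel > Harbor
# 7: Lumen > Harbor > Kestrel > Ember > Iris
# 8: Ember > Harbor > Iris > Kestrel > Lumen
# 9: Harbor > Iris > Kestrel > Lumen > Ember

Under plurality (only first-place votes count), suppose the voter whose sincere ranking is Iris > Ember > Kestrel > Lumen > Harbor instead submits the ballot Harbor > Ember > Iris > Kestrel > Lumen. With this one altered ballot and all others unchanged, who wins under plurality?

First-place totals with the altered ballot: Lumen 2, Kestrel 0, Harbor 3, Ember 2, Iris 2.
The switch changes the winner from Iris to Harbor.

Harbor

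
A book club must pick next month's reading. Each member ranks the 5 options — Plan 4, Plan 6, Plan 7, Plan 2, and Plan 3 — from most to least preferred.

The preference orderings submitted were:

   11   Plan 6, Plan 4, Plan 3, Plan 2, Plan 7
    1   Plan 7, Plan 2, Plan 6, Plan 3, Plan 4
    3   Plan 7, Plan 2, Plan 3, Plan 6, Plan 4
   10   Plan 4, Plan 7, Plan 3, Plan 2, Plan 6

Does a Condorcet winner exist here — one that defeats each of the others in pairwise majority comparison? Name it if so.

None — there is no Condorcet winner

Head-to-head results (25 voters total):
Plan 4 vs Plan 6: Plan 6 wins 15–10.
Plan 4 vs Plan 7: Plan 4 wins 21–4.
Plan 4 vs Plan 2: Plan 4 wins 21–4.
Plan 4 vs Plan 3: Plan 4 wins 21–4.
Plan 6 vs Plan 7: Plan 7 wins 14–11.
Plan 6 vs Plan 2: Plan 2 wins 14–11.
Plan 6 vs Plan 3: Plan 3 wins 13–12.
Plan 7 vs Plan 2: Plan 7 wins 14–11.
Plan 7 vs Plan 3: Plan 7 wins 14–11.
Plan 2 vs Plan 3: Plan 3 wins 21–4.
No candidate beats all others: Plan 4 beats Plan 7 beats Plan 6 beats Plan 4, a majority cycle.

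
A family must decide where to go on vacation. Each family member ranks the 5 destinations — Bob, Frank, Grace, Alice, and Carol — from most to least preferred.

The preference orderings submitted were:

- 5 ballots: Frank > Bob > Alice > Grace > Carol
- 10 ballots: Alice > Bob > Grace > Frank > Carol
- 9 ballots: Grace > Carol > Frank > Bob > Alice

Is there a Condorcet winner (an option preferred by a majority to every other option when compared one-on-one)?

Head-to-head results (24 voters total):
Bob vs Frank: Frank wins 14–10.
Bob vs Grace: Bob wins 15–9.
Bob vs Alice: Bob wins 14–10.
Bob vs Carol: Bob wins 15–9.
Frank vs Grace: Grace wins 19–5.
Frank vs Alice: Frank wins 14–10.
Frank vs Carol: Frank wins 15–9.
Grace vs Alice: Alice wins 15–9.
Grace vs Carol: Grace wins 24–0.
Alice vs Carol: Alice wins 15–9.
No candidate beats all others: Bob beats Grace beats Frank beats Bob, a majority cycle.

No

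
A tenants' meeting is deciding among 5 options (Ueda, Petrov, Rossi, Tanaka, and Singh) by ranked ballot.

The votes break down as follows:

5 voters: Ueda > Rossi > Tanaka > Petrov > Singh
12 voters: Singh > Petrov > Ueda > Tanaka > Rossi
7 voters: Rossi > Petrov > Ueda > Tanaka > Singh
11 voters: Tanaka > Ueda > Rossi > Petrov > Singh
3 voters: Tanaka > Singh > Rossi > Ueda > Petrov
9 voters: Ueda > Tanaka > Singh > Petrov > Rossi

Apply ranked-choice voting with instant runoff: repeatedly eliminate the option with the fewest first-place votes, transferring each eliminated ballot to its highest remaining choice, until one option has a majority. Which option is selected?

Ueda

Round 1: Ueda 14, Tanaka 14, Singh 12, Rossi 7, Petrov 0. Petrov has the fewest and is eliminated.
Round 2: Ueda 14, Tanaka 14, Singh 12, Rossi 7. Rossi has the fewest and is eliminated.
Round 3: Ueda 21, Tanaka 14, Singh 12. Singh has the fewest and is eliminated.
Round 4: Ueda 33, Tanaka 14. Ueda has a majority.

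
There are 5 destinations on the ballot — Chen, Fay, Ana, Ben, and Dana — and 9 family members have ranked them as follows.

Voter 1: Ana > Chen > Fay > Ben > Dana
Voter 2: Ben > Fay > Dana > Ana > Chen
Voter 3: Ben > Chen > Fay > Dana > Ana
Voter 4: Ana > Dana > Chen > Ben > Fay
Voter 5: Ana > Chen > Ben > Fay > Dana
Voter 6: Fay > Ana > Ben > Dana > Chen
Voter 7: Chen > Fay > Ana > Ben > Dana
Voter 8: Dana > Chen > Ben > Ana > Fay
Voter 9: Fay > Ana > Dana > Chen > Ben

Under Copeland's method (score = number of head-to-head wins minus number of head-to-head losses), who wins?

Pairwise results:
  Chen vs Fay: Chen wins 6–3.
  Chen vs Ana: Ana wins 6–3.
  Chen vs Ben: Chen wins 6–3.
  Chen vs Dana: Dana wins 5–4.
  Fay vs Ana: Fay wins 5–4.
  Fay vs Ben: Ben wins 5–4.
  Fay vs Dana: Fay wins 7–2.
  Ana vs Ben: Ana wins 6–3.
  Ana vs Dana: Ana wins 6–3.
  Ben vs Dana: Ben wins 6–3.
Copeland scores (wins − losses):
  Chen: 2 − 2 = 0
  Fay: 2 − 2 = 0
  Ana: 3 − 1 = 2
  Ben: 2 − 2 = 0
  Dana: 1 − 3 = -2
Ana has the best Copeland score.

Ana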